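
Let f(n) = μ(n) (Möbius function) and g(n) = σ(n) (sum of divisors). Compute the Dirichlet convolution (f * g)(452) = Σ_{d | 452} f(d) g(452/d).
(μ * σ)(452) = 452

Divisors of 452: [1, 2, 4, 113, 226, 452]. For each d | 452:
  d = 1: μ(1) · σ(452/1) = 1 · 798 = 798
  d = 2: μ(2) · σ(452/2) = -1 · 342 = -342
  d = 4: μ(4) · σ(452/4) = 0 · 114 = 0
  d = 113: μ(113) · σ(452/113) = -1 · 7 = -7
  d = 226: μ(226) · σ(452/226) = 1 · 3 = 3
  d = 452: μ(452) · σ(452/452) = 0 · 1 = 0
Summing: (μ * σ)(452) = 798 + -342 + 0 + -7 + 3 + 0 = 452.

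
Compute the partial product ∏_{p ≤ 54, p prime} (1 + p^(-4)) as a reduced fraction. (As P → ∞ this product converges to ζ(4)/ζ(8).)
∏ = 22191296873353842710281222970410269196792920578371108176528669216114688/20586999778381633591344384332656221508370849439367985929948634732675625

The primes p ≤ 54 are [2, 3, 5, 7, 11, 13, 17, 19, 23, 29, 31, 37, 41, 43, 47, 53]. For each, (1 + 1/p^4) = (p^4 + 1)/p^4. Multiplying these fractions over p ∈ [2, 3, 5, 7, 11, 13, 17, 19, 23, 29, 31, 37, 41, 43, 47, 53] gives 22191296873353842710281222970410269196792920578371108176528669216114688/20586999778381633591344384332656221508370849439367985929948634732675625. (In the limit P → ∞ this tends to ζ(4)/ζ(8).)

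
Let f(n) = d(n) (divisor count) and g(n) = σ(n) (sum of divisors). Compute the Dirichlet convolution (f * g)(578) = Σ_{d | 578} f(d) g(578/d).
(d * σ)(578) = 1730

Divisors of 578: [1, 2, 17, 34, 289, 578]. For each d | 578:
  d = 1: d(1) · σ(578/1) = 1 · 921 = 921
  d = 2: d(2) · σ(578/2) = 2 · 307 = 614
  d = 17: d(17) · σ(578/17) = 2 · 54 = 108
  d = 34: d(34) · σ(578/34) = 4 · 18 = 72
  d = 289: d(289) · σ(578/289) = 3 · 3 = 9
  d = 578: d(578) · σ(578/578) = 6 · 1 = 6
Summing: (d * σ)(578) = 921 + 614 + 108 + 72 + 9 + 6 = 1730.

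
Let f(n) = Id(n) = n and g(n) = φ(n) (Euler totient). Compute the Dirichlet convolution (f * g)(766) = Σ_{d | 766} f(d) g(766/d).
(Id * φ)(766) = 2295

Divisors of 766: [1, 2, 383, 766]. For each d | 766:
  d = 1: Id(1) · φ(766/1) = 1 · 382 = 382
  d = 2: Id(2) · φ(766/2) = 2 · 382 = 764
  d = 383: Id(383) · φ(766/383) = 383 · 1 = 383
  d = 766: Id(766) · φ(766/766) = 766 · 1 = 766
Summing: (Id * φ)(766) = 382 + 764 + 383 + 766 = 2295.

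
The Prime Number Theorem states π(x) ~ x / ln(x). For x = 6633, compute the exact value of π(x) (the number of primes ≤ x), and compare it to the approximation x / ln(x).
π(6633) = 855;  x/ln(x) ≈ 753.77;  relative error ≈ 11.84%.

Directly count primes up to 6633: π(6633) = 855. The PNT approximation gives 6633/ln(6633) ≈ 6633/8.79981 ≈ 753.77. Relative error (π(x) − x/ln(x)) / π(x) ≈ 11.84%; the approximation is known to undercount slightly (Li(x) is a better estimate).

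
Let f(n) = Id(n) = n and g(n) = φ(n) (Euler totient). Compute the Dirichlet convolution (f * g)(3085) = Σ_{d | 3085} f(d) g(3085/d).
(Id * φ)(3085) = 11097

Divisors of 3085: [1, 5, 617, 3085]. For each d | 3085:
  d = 1: Id(1) · φ(3085/1) = 1 · 2464 = 2464
  d = 5: Id(5) · φ(3085/5) = 5 · 616 = 3080
  d = 617: Id(617) · φ(3085/617) = 617 · 4 = 2468
  d = 3085: Id(3085) · φ(3085/3085) = 3085 · 1 = 3085
Summing: (Id * φ)(3085) = 2464 + 3080 + 2468 + 3085 = 11097.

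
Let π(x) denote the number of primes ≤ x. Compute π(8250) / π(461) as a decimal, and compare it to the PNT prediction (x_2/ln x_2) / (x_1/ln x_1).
π(8250)/π(461) = 1035/89 ≈ 11.6292;  PNT prediction ≈ 12.1715.

π(461) = 89 and π(8250) = 1035, so π(8250)/π(461) ≈ 11.6292. The PNT-predicted ratio is (8250/ln(8250)) / (461/ln(461)) ≈ 12.1715. The two agree to within a few percent, as expected.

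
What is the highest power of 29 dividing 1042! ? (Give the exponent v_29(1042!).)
v_29(1042!) = 36

Legendre's formula: v_p(n!) = Σ_{k ≥ 1} ⌊n / p^k⌋. For p = 29, n = 1042, the terms are:
  ⌊1042/29^1⌋ = ⌊1042/29⌋ = 35
  ⌊1042/29^2⌋ = ⌊1042/841⌋ = 1
(the next term ⌊1042/29^3⌋ = 0, terminating the sum). Summing: v_29(1042!) = 35 + 1 = 36.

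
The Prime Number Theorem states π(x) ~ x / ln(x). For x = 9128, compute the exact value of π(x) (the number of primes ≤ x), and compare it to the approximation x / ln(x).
π(9128) = 1131;  x/ln(x) ≈ 1000.98;  relative error ≈ 11.50%.

Directly count primes up to 9128: π(9128) = 1131. The PNT approximation gives 9128/ln(9128) ≈ 9128/9.11910 ≈ 1000.98. Relative error (π(x) − x/ln(x)) / π(x) ≈ 11.50%; the approximation is known to undercount slightly (Li(x) is a better estimate).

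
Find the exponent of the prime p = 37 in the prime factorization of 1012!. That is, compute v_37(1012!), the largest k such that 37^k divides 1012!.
v_37(1012!) = 27

Legendre's formula: v_p(n!) = Σ_{k ≥ 1} ⌊n / p^k⌋. For p = 37, n = 1012, the terms are:
  ⌊1012/37^1⌋ = ⌊1012/37⌋ = 27
(the next term ⌊1012/37^2⌋ = 0, terminating the sum). Summing: v_37(1012!) = 27 = 27.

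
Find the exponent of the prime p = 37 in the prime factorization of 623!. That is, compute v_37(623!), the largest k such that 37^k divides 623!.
v_37(623!) = 16

Legendre's formula: v_p(n!) = Σ_{k ≥ 1} ⌊n / p^k⌋. For p = 37, n = 623, the terms are:
  ⌊623/37^1⌋ = ⌊623/37⌋ = 16
(the next term ⌊623/37^2⌋ = 0, terminating the sum). Summing: v_37(623!) = 16 = 16.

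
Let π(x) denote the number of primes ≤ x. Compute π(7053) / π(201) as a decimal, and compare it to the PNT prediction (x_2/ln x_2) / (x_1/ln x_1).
π(7053)/π(201) = 906/46 ≈ 19.6957;  PNT prediction ≈ 21.0006.

π(201) = 46 and π(7053) = 906, so π(7053)/π(201) ≈ 19.6957. The PNT-predicted ratio is (7053/ln(7053)) / (201/ln(201)) ≈ 21.0006. The two agree to within a few percent, as expected.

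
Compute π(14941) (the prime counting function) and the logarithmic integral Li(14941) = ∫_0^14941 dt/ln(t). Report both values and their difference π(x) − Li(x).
π(14941) = 1749;  Li(14941) ≈ 1770.49;  π(x) − Li(x) ≈ -21.49.

Direct count of primes ≤ 14941 gives π(14941) = 1749. Numerical evaluation of the logarithmic integral gives Li(14941) ≈ 1770.49. The difference π(x) − Li(x) ≈ -21.49 is typically negative for small/moderate x (Li(x) overestimates), though Littlewood's theorem shows this sign changes infinitely often.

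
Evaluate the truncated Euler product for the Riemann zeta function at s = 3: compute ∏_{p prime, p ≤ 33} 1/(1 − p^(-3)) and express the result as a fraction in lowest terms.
∏ = 209363023479599225665/174187638420315512832

The primes p ≤ 33 are [2, 3, 5, 7, 11, 13, 17, 19, 23, 29, 31]. For each prime, (1 − 1/p^3)^(-1) = p^3 / (p^3 − 1). The product is (1 − 1/2^3)^(-1), (1 − 1/3^3)^(-1), (1 − 1/5^3)^(-1), (1 − 1/7^3)^(-1), (1 − 1/11^3)^(-1), (1 − 1/13^3)^(-1), (1 − 1/17^3)^(-1), (1 − 1/19^3)^(-1), (1 − 1/23^3)^(-1), (1 − 1/29^3)^(-1), (1 − 1/31^3)^(-1) = ∏ p^3 / (p^3 − 1) = 209363023479599225665/174187638420315512832.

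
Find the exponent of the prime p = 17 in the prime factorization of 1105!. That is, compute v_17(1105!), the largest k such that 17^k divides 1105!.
v_17(1105!) = 68

Legendre's formula: v_p(n!) = Σ_{k ≥ 1} ⌊n / p^k⌋. For p = 17, n = 1105, the terms are:
  ⌊1105/17^1⌋ = ⌊1105/17⌋ = 65
  ⌊1105/17^2⌋ = ⌊1105/289⌋ = 3
(the next term ⌊1105/17^3⌋ = 0, terminating the sum). Summing: v_17(1105!) = 65 + 3 = 68.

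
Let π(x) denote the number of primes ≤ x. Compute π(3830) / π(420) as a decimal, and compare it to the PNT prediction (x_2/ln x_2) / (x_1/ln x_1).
π(3830)/π(420) = 531/81 ≈ 6.5556;  PNT prediction ≈ 6.6760.

π(420) = 81 and π(3830) = 531, so π(3830)/π(420) ≈ 6.5556. The PNT-predicted ratio is (3830/ln(3830)) / (420/ln(420)) ≈ 6.6760. The two agree to within a few percent, as expected.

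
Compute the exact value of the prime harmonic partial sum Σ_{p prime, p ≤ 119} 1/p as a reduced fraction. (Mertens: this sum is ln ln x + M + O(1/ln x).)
Σ 1/p = 58472171373748331322981543916880425472323867753/31610054640417607788145206291543662493274686990

π(119) = 30, so the primes ≤ 119 are [2, 3, 5, 7, 11, 13, 17, 19, 23, 29, 31, 37, 41, 43, 47, 53, 59, 61, 67, 71, 73, 79, 83, 89, 97, 101, 103, 107, 109, 113]. Summing 1/p over these primes: 58472171373748331322981543916880425472323867753/31610054640417607788145206291543662493274686990 ≈ 1.8498. Mertens estimate ln ln(119) + 0.2615 ≈ 1.8258.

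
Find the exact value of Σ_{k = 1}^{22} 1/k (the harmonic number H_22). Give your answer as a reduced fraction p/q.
H_22 = 19093197/5173168

Direct summation: H_22 = 1 + 1/2 + ... + 1/22. The least common denominator is lcm(1, ..., 22) = 232792560; over this denominator the numerator is 232792560 + 116396280 + 77597520 + 58198140 + 46558512 + 38798760 + 33256080 + 29099070 + 25865840 + 23279256 + 21162960 + 19399380 + 17907120 + 16628040 + 15519504 + 14549535 + 13693680 + 12932920 + 12252240 + 11639628 + 11085360 + 10581480 = 859193865, so H_22 = 859193865/232792560; reducing by gcd(859193865, 232792560) = 45 gives 19093197/5173168 ≈ 3.69081. (The PNT-adjacent estimate ln(22) + γ ≈ 3.66826 matches within O(1/n).)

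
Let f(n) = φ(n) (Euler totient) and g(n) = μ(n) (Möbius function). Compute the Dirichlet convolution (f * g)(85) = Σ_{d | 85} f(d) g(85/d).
(φ * μ)(85) = 45

Divisors of 85: [1, 5, 17, 85]. For each d | 85:
  d = 1: φ(1) · μ(85/1) = 1 · 1 = 1
  d = 5: φ(5) · μ(85/5) = 4 · -1 = -4
  d = 17: φ(17) · μ(85/17) = 16 · -1 = -16
  d = 85: φ(85) · μ(85/85) = 64 · 1 = 64
Summing: (φ * μ)(85) = 1 + -4 + -16 + 64 = 45.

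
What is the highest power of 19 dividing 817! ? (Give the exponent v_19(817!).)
v_19(817!) = 45

Legendre's formula: v_p(n!) = Σ_{k ≥ 1} ⌊n / p^k⌋. For p = 19, n = 817, the terms are:
  ⌊817/19^1⌋ = ⌊817/19⌋ = 43
  ⌊817/19^2⌋ = ⌊817/361⌋ = 2
(the next term ⌊817/19^3⌋ = 0, terminating the sum). Summing: v_19(817!) = 43 + 2 = 45.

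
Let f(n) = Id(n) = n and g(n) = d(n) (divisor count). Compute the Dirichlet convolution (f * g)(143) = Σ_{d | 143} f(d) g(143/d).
(Id * d)(143) = 195

Divisors of 143: [1, 11, 13, 143]. For each d | 143:
  d = 1: Id(1) · d(143/1) = 1 · 4 = 4
  d = 11: Id(11) · d(143/11) = 11 · 2 = 22
  d = 13: Id(13) · d(143/13) = 13 · 2 = 26
  d = 143: Id(143) · d(143/143) = 143 · 1 = 143
Summing: (Id * d)(143) = 4 + 22 + 26 + 143 = 195.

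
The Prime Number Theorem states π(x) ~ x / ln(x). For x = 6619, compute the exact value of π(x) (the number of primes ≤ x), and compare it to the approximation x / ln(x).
π(6619) = 855;  x/ln(x) ≈ 752.36;  relative error ≈ 12.01%.

Directly count primes up to 6619: π(6619) = 855. The PNT approximation gives 6619/ln(6619) ≈ 6619/8.79770 ≈ 752.36. Relative error (π(x) − x/ln(x)) / π(x) ≈ 12.01%; the approximation is known to undercount slightly (Li(x) is a better estimate).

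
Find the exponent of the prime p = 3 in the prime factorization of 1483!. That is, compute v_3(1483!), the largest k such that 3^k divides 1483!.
v_3(1483!) = 738

Legendre's formula: v_p(n!) = Σ_{k ≥ 1} ⌊n / p^k⌋. For p = 3, n = 1483, the terms are:
  ⌊1483/3^1⌋ = ⌊1483/3⌋ = 494
  ⌊1483/3^2⌋ = ⌊1483/9⌋ = 164
  ⌊1483/3^3⌋ = ⌊1483/27⌋ = 54
  ⌊1483/3^4⌋ = ⌊1483/81⌋ = 18
  ⌊1483/3^5⌋ = ⌊1483/243⌋ = 6
  ⌊1483/3^6⌋ = ⌊1483/729⌋ = 2
(the next term ⌊1483/3^7⌋ = 0, terminating the sum). Summing: v_3(1483!) = 494 + 164 + 54 + 18 + 6 + 2 = 738.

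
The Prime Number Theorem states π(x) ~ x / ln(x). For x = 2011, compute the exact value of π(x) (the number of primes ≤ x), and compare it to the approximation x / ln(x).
π(2011) = 305;  x/ln(x) ≈ 264.38;  relative error ≈ 13.32%.

Directly count primes up to 2011: π(2011) = 305. The PNT approximation gives 2011/ln(2011) ≈ 2011/7.60639 ≈ 264.38. Relative error (π(x) − x/ln(x)) / π(x) ≈ 13.32%; the approximation is known to undercount slightly (Li(x) is a better estimate).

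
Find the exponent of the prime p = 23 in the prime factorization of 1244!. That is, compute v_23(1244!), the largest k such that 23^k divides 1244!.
v_23(1244!) = 56

Legendre's formula: v_p(n!) = Σ_{k ≥ 1} ⌊n / p^k⌋. For p = 23, n = 1244, the terms are:
  ⌊1244/23^1⌋ = ⌊1244/23⌋ = 54
  ⌊1244/23^2⌋ = ⌊1244/529⌋ = 2
(the next term ⌊1244/23^3⌋ = 0, terminating the sum). Summing: v_23(1244!) = 54 + 2 = 56.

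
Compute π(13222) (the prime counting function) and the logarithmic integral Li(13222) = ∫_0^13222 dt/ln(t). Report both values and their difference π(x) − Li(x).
π(13222) = 1572;  Li(13222) ≈ 1590.52;  π(x) − Li(x) ≈ -18.52.

Direct count of primes ≤ 13222 gives π(13222) = 1572. Numerical evaluation of the logarithmic integral gives Li(13222) ≈ 1590.52. The difference π(x) − Li(x) ≈ -18.52 is typically negative for small/moderate x (Li(x) overestimates), though Littlewood's theorem shows this sign changes infinitely often.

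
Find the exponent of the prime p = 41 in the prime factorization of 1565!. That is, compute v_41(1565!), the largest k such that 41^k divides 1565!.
v_41(1565!) = 38

Legendre's formula: v_p(n!) = Σ_{k ≥ 1} ⌊n / p^k⌋. For p = 41, n = 1565, the terms are:
  ⌊1565/41^1⌋ = ⌊1565/41⌋ = 38
(the next term ⌊1565/41^2⌋ = 0, terminating the sum). Summing: v_41(1565!) = 38 = 38.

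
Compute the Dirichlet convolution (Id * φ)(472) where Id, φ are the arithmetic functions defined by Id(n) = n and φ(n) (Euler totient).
(Id * φ)(472) = 2340

Divisors of 472: [1, 2, 4, 8, 59, 118, 236, 472]. For each d | 472:
  d = 1: Id(1) · φ(472/1) = 1 · 232 = 232
  d = 2: Id(2) · φ(472/2) = 2 · 116 = 232
  d = 4: Id(4) · φ(472/4) = 4 · 58 = 232
  d = 8: Id(8) · φ(472/8) = 8 · 58 = 464
  d = 59: Id(59) · φ(472/59) = 59 · 4 = 236
  d = 118: Id(118) · φ(472/118) = 118 · 2 = 236
  d = 236: Id(236) · φ(472/236) = 236 · 1 = 236
  d = 472: Id(472) · φ(472/472) = 472 · 1 = 472
Summing: (Id * φ)(472) = 232 + 232 + 232 + 464 + 236 + 236 + 236 + 472 = 2340.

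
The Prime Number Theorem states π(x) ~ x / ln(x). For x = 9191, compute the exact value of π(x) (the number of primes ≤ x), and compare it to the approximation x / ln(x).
π(9191) = 1139;  x/ln(x) ≈ 1007.12;  relative error ≈ 11.58%.

Directly count primes up to 9191: π(9191) = 1139. The PNT approximation gives 9191/ln(9191) ≈ 9191/9.12598 ≈ 1007.12. Relative error (π(x) − x/ln(x)) / π(x) ≈ 11.58%; the approximation is known to undercount slightly (Li(x) is a better estimate).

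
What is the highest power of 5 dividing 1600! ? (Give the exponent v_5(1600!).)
v_5(1600!) = 398

Legendre's formula: v_p(n!) = Σ_{k ≥ 1} ⌊n / p^k⌋. For p = 5, n = 1600, the terms are:
  ⌊1600/5^1⌋ = ⌊1600/5⌋ = 320
  ⌊1600/5^2⌋ = ⌊1600/25⌋ = 64
  ⌊1600/5^3⌋ = ⌊1600/125⌋ = 12
  ⌊1600/5^4⌋ = ⌊1600/625⌋ = 2
(the next term ⌊1600/5^5⌋ = 0, terminating the sum). Summing: v_5(1600!) = 320 + 64 + 12 + 2 = 398.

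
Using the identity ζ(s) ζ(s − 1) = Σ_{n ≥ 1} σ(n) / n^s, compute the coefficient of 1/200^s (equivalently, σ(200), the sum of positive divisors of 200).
σ(200) = 465

In the product (Σ m^0/m^s)(Σ k / k^s) = Σ (Σ_{d | n} d) / n^s, the coefficient of 1/n^s is σ(n) = Σ_{d | n} d. For n = 200, divisors are [1, 2, 4, 5, 8, 10, 20, 25, 40, 50, 100, 200]; summing: σ(200) = 465.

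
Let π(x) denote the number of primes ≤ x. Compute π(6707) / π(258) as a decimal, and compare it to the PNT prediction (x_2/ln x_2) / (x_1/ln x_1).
π(6707)/π(258) = 865/55 ≈ 15.7273;  PNT prediction ≈ 16.3837.

π(258) = 55 and π(6707) = 865, so π(6707)/π(258) ≈ 15.7273. The PNT-predicted ratio is (6707/ln(6707)) / (258/ln(258)) ≈ 16.3837. The two agree to within a few percent, as expected.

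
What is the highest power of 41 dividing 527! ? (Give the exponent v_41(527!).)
v_41(527!) = 12

Legendre's formula: v_p(n!) = Σ_{k ≥ 1} ⌊n / p^k⌋. For p = 41, n = 527, the terms are:
  ⌊527/41^1⌋ = ⌊527/41⌋ = 12
(the next term ⌊527/41^2⌋ = 0, terminating the sum). Summing: v_41(527!) = 12 = 12.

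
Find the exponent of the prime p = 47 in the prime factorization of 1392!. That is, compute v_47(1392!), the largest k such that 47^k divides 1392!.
v_47(1392!) = 29

Legendre's formula: v_p(n!) = Σ_{k ≥ 1} ⌊n / p^k⌋. For p = 47, n = 1392, the terms are:
  ⌊1392/47^1⌋ = ⌊1392/47⌋ = 29
(the next term ⌊1392/47^2⌋ = 0, terminating the sum). Summing: v_47(1392!) = 29 = 29.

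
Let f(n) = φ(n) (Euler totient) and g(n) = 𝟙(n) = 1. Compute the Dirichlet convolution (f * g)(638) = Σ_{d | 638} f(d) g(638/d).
(φ * 𝟙)(638) = 638

Divisors of 638: [1, 2, 11, 22, 29, 58, 319, 638]. For each d | 638:
  d = 1: φ(1) · 𝟙(638/1) = 1 · 1 = 1
  d = 2: φ(2) · 𝟙(638/2) = 1 · 1 = 1
  d = 11: φ(11) · 𝟙(638/11) = 10 · 1 = 10
  d = 22: φ(22) · 𝟙(638/22) = 10 · 1 = 10
  d = 29: φ(29) · 𝟙(638/29) = 28 · 1 = 28
  d = 58: φ(58) · 𝟙(638/58) = 28 · 1 = 28
  d = 319: φ(319) · 𝟙(638/319) = 280 · 1 = 280
  d = 638: φ(638) · 𝟙(638/638) = 280 · 1 = 280
Summing: (φ * 𝟙)(638) = 1 + 1 + 10 + 10 + 28 + 28 + 280 + 280 = 638.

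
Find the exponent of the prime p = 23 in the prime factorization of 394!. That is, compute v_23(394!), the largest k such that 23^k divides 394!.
v_23(394!) = 17

Legendre's formula: v_p(n!) = Σ_{k ≥ 1} ⌊n / p^k⌋. For p = 23, n = 394, the terms are:
  ⌊394/23^1⌋ = ⌊394/23⌋ = 17
(the next term ⌊394/23^2⌋ = 0, terminating the sum). Summing: v_23(394!) = 17 = 17.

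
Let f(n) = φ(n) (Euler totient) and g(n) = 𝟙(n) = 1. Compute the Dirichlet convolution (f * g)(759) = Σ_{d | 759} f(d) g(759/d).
(φ * 𝟙)(759) = 759

Divisors of 759: [1, 3, 11, 23, 33, 69, 253, 759]. For each d | 759:
  d = 1: φ(1) · 𝟙(759/1) = 1 · 1 = 1
  d = 3: φ(3) · 𝟙(759/3) = 2 · 1 = 2
  d = 11: φ(11) · 𝟙(759/11) = 10 · 1 = 10
  d = 23: φ(23) · 𝟙(759/23) = 22 · 1 = 22
  d = 33: φ(33) · 𝟙(759/33) = 20 · 1 = 20
  d = 69: φ(69) · 𝟙(759/69) = 44 · 1 = 44
  d = 253: φ(253) · 𝟙(759/253) = 220 · 1 = 220
  d = 759: φ(759) · 𝟙(759/759) = 440 · 1 = 440
Summing: (φ * 𝟙)(759) = 1 + 2 + 10 + 22 + 20 + 44 + 220 + 440 = 759.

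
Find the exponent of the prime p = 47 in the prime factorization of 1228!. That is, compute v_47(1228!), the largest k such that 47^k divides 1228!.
v_47(1228!) = 26

Legendre's formula: v_p(n!) = Σ_{k ≥ 1} ⌊n / p^k⌋. For p = 47, n = 1228, the terms are:
  ⌊1228/47^1⌋ = ⌊1228/47⌋ = 26
(the next term ⌊1228/47^2⌋ = 0, terminating the sum). Summing: v_47(1228!) = 26 = 26.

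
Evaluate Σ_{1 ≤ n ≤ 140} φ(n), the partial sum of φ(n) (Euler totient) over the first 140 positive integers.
Σ_{n ≤ 140} φ(n) = 6000

Compute φ(n) for each 1 ≤ n ≤ 140: φ(1) = 1, φ(2) = 1, φ(3) = 2, φ(4) = 2, φ(5) = 4, φ(6) = 2, φ(7) = 6, φ(8) = 4, φ(9) = 6, φ(10) = 4, φ(11) = 10, φ(12) = 4, φ(13) = 12, φ(14) = 6, φ(15) = 8, φ(16) = 8, φ(17) = 16, φ(18) = 6, φ(19) = 18, φ(20) = 8, φ(21) = 12, φ(22) = 10, φ(23) = 22, φ(24) = 8, φ(25) = 20, φ(26) = 12, φ(27) = 18, φ(28) = 12, φ(29) = 28, φ(30) = 8, φ(31) = 30, φ(32) = 16, φ(33) = 20, φ(34) = 16, φ(35) = 24, φ(36) = 12, φ(37) = 36, φ(38) = 18, φ(39) = 24, φ(40) = 16, φ(41) = 40, φ(42) = 12, φ(43) = 42, φ(44) = 20, φ(45) = 24, φ(46) = 22, φ(47) = 46, φ(48) = 16, φ(49) = 42, φ(50) = 20, φ(51) = 32, φ(52) = 24, φ(53) = 52, φ(54) = 18, φ(55) = 40, φ(56) = 24, φ(57) = 36, φ(58) = 28, φ(59) = 58, φ(60) = 16, φ(61) = 60, φ(62) = 30, φ(63) = 36, φ(64) = 32, φ(65) = 48, φ(66) = 20, φ(67) = 66, φ(68) = 32, φ(69) = 44, φ(70) = 24, φ(71) = 70, φ(72) = 24, φ(73) = 72, φ(74) = 36, φ(75) = 40, φ(76) = 36, φ(77) = 60, φ(78) = 24, φ(79) = 78, φ(80) = 32, φ(81) = 54, φ(82) = 40, φ(83) = 82, φ(84) = 24, φ(85) = 64, φ(86) = 42, φ(87) = 56, φ(88) = 40, φ(89) = 88, φ(90) = 24, φ(91) = 72, φ(92) = 44, φ(93) = 60, φ(94) = 46, φ(95) = 72, φ(96) = 32, φ(97) = 96, φ(98) = 42, φ(99) = 60, φ(100) = 40, φ(101) = 100, φ(102) = 32, φ(103) = 102, φ(104) = 48, φ(105) = 48, φ(106) = 52, φ(107) = 106, φ(108) = 36, φ(109) = 108, φ(110) = 40, φ(111) = 72, φ(112) = 48, φ(113) = 112, φ(114) = 36, φ(115) = 88, φ(116) = 56, φ(117) = 72, φ(118) = 58, φ(119) = 96, φ(120) = 32, φ(121) = 110, φ(122) = 60, φ(123) = 80, φ(124) = 60, φ(125) = 100, φ(126) = 36, φ(127) = 126, φ(128) = 64, φ(129) = 84, φ(130) = 48, φ(131) = 130, φ(132) = 40, φ(133) = 108, φ(134) = 66, φ(135) = 72, φ(136) = 64, φ(137) = 136, φ(138) = 44, φ(139) = 138, φ(140) = 48. Summing all 140 values: 6000. (Average order: Σ_{n ≤ x} φ(n) ~ (3/π²) x². For x = 140, (3/π²)·140² ≈ 5957.69.)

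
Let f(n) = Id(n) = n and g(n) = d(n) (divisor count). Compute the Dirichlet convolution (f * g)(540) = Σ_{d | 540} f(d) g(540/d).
(Id * d)(540) = 4466

Divisors of 540: [1, 2, 3, 4, 5, 6, 9, 10, 12, 15, 18, 20, 27, 30, 36, 45, 54, 60, 90, 108, 135, 180, 270, 540]. For each d | 540:
  d = 1: Id(1) · d(540/1) = 1 · 24 = 24
  d = 2: Id(2) · d(540/2) = 2 · 16 = 32
  d = 3: Id(3) · d(540/3) = 3 · 18 = 54
  d = 4: Id(4) · d(540/4) = 4 · 8 = 32
  d = 5: Id(5) · d(540/5) = 5 · 12 = 60
  d = 6: Id(6) · d(540/6) = 6 · 12 = 72
  d = 9: Id(9) · d(540/9) = 9 · 12 = 108
  d = 10: Id(10) · d(540/10) = 10 · 8 = 80
  d = 12: Id(12) · d(540/12) = 12 · 6 = 72
  d = 15: Id(15) · d(540/15) = 15 · 9 = 135
  d = 18: Id(18) · d(540/18) = 18 · 8 = 144
  d = 20: Id(20) · d(540/20) = 20 · 4 = 80
  d = 27: Id(27) · d(540/27) = 27 · 6 = 162
  d = 30: Id(30) · d(540/30) = 30 · 6 = 180
  d = 36: Id(36) · d(540/36) = 36 · 4 = 144
  d = 45: Id(45) · d(540/45) = 45 · 6 = 270
  d = 54: Id(54) · d(540/54) = 54 · 4 = 216
  d = 60: Id(60) · d(540/60) = 60 · 3 = 180
  d = 90: Id(90) · d(540/90) = 90 · 4 = 360
  d = 108: Id(108) · d(540/108) = 108 · 2 = 216
  d = 135: Id(135) · d(540/135) = 135 · 3 = 405
  d = 180: Id(180) · d(540/180) = 180 · 2 = 360
  d = 270: Id(270) · d(540/270) = 270 · 2 = 540
  d = 540: Id(540) · d(540/540) = 540 · 1 = 540
Summing: (Id * d)(540) = 24 + 32 + 54 + 32 + 60 + 72 + 108 + 80 + 72 + 135 + 144 + 80 + 162 + 180 + 144 + 270 + 216 + 180 + 360 + 216 + 405 + 360 + 540 + 540 = 4466.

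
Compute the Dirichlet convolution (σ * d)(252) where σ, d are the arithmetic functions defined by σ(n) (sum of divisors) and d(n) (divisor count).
(σ * d)(252) = 3840

Divisors of 252: [1, 2, 3, 4, 6, 7, 9, 12, 14, 18, 21, 28, 36, 42, 63, 84, 126, 252]. For each d | 252:
  d = 1: σ(1) · d(252/1) = 1 · 18 = 18
  d = 2: σ(2) · d(252/2) = 3 · 12 = 36
  d = 3: σ(3) · d(252/3) = 4 · 12 = 48
  d = 4: σ(4) · d(252/4) = 7 · 6 = 42
  d = 6: σ(6) · d(252/6) = 12 · 8 = 96
  d = 7: σ(7) · d(252/7) = 8 · 9 = 72
  d = 9: σ(9) · d(252/9) = 13 · 6 = 78
  d = 12: σ(12) · d(252/12) = 28 · 4 = 112
  d = 14: σ(14) · d(252/14) = 24 · 6 = 144
  d = 18: σ(18) · d(252/18) = 39 · 4 = 156
  d = 21: σ(21) · d(252/21) = 32 · 6 = 192
  d = 28: σ(28) · d(252/28) = 56 · 3 = 168
  d = 36: σ(36) · d(252/36) = 91 · 2 = 182
  d = 42: σ(42) · d(252/42) = 96 · 4 = 384
  d = 63: σ(63) · d(252/63) = 104 · 3 = 312
  d = 84: σ(84) · d(252/84) = 224 · 2 = 448
  d = 126: σ(126) · d(252/126) = 312 · 2 = 624
  d = 252: σ(252) · d(252/252) = 728 · 1 = 728
Summing: (σ * d)(252) = 18 + 36 + 48 + 42 + 96 + 72 + 78 + 112 + 144 + 156 + 192 + 168 + 182 + 384 + 312 + 448 + 624 + 728 = 3840.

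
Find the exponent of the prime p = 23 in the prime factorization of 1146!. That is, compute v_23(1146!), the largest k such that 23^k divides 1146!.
v_23(1146!) = 51

Legendre's formula: v_p(n!) = Σ_{k ≥ 1} ⌊n / p^k⌋. For p = 23, n = 1146, the terms are:
  ⌊1146/23^1⌋ = ⌊1146/23⌋ = 49
  ⌊1146/23^2⌋ = ⌊1146/529⌋ = 2
(the next term ⌊1146/23^3⌋ = 0, terminating the sum). Summing: v_23(1146!) = 49 + 2 = 51.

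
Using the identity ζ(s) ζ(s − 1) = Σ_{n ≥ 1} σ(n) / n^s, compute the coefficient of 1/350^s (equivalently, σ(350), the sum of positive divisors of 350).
σ(350) = 744

In the product (Σ m^0/m^s)(Σ k / k^s) = Σ (Σ_{d | n} d) / n^s, the coefficient of 1/n^s is σ(n) = Σ_{d | n} d. For n = 350, divisors are [1, 2, 5, 7, 10, 14, 25, 35, 50, 70, 175, 350]; summing: σ(350) = 744.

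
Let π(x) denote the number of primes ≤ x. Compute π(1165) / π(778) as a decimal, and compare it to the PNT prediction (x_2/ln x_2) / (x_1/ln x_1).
π(1165)/π(778) = 192/137 ≈ 1.4015;  PNT prediction ≈ 1.4118.

π(778) = 137 and π(1165) = 192, so π(1165)/π(778) ≈ 1.4015. The PNT-predicted ratio is (1165/ln(1165)) / (778/ln(778)) ≈ 1.4118. The two agree to within a few percent, as expected.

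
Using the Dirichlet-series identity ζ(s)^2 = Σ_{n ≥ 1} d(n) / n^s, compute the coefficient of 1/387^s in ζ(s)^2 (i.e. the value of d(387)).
d(387) = 6

ζ(s)^2 = (Σ 1/m^s)(Σ 1/k^s). The coefficient of 1/n^s in the product is the number of ordered pairs (m, k) with mk = n, which equals d(n). For n = 387, divisors are [1, 3, 9, 43, 129, 387], so d(387) = 6.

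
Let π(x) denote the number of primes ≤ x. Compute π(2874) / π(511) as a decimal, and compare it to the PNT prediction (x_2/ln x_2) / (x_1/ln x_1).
π(2874)/π(511) = 416/97 ≈ 4.2887;  PNT prediction ≈ 4.4045.

π(511) = 97 and π(2874) = 416, so π(2874)/π(511) ≈ 4.2887. The PNT-predicted ratio is (2874/ln(2874)) / (511/ln(511)) ≈ 4.4045. The two agree to within a few percent, as expected.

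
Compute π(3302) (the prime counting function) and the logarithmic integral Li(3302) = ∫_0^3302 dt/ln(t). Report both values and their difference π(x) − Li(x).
π(3302) = 464;  Li(3302) ≈ 480.25;  π(x) − Li(x) ≈ -16.25.

Direct count of primes ≤ 3302 gives π(3302) = 464. Numerical evaluation of the logarithmic integral gives Li(3302) ≈ 480.25. The difference π(x) − Li(x) ≈ -16.25 is typically negative for small/moderate x (Li(x) overestimates), though Littlewood's theorem shows this sign changes infinitely often.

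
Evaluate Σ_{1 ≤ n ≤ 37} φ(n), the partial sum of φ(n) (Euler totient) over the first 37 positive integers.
Σ_{n ≤ 37} φ(n) = 432

Compute φ(n) for each 1 ≤ n ≤ 37: φ(1) = 1, φ(2) = 1, φ(3) = 2, φ(4) = 2, φ(5) = 4, φ(6) = 2, φ(7) = 6, φ(8) = 4, φ(9) = 6, φ(10) = 4, φ(11) = 10, φ(12) = 4, φ(13) = 12, φ(14) = 6, φ(15) = 8, φ(16) = 8, φ(17) = 16, φ(18) = 6, φ(19) = 18, φ(20) = 8, φ(21) = 12, φ(22) = 10, φ(23) = 22, φ(24) = 8, φ(25) = 20, φ(26) = 12, φ(27) = 18, φ(28) = 12, φ(29) = 28, φ(30) = 8, φ(31) = 30, φ(32) = 16, φ(33) = 20, φ(34) = 16, φ(35) = 24, φ(36) = 12, φ(37) = 36. Summing all 37 values: 432. (Average order: Σ_{n ≤ x} φ(n) ~ (3/π²) x². For x = 37, (3/π²)·37² ≈ 416.13.)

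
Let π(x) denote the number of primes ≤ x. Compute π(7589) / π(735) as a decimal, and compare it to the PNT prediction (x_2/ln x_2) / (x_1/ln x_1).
π(7589)/π(735) = 964/130 ≈ 7.4154;  PNT prediction ≈ 7.6272.

π(735) = 130 and π(7589) = 964, so π(7589)/π(735) ≈ 7.4154. The PNT-predicted ratio is (7589/ln(7589)) / (735/ln(735)) ≈ 7.6272. The two agree to within a few percent, as expected.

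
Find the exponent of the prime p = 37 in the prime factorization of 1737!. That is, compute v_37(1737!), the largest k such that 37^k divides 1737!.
v_37(1737!) = 47

Legendre's formula: v_p(n!) = Σ_{k ≥ 1} ⌊n / p^k⌋. For p = 37, n = 1737, the terms are:
  ⌊1737/37^1⌋ = ⌊1737/37⌋ = 46
  ⌊1737/37^2⌋ = ⌊1737/1369⌋ = 1
(the next term ⌊1737/37^3⌋ = 0, terminating the sum). Summing: v_37(1737!) = 46 + 1 = 47.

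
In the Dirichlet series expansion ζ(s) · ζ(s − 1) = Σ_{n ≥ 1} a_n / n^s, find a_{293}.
σ(293) = 294

In the product (Σ m^0/m^s)(Σ k / k^s) = Σ (Σ_{d | n} d) / n^s, the coefficient of 1/n^s is σ(n) = Σ_{d | n} d. For n = 293, divisors are [1, 293]; summing: σ(293) = 294.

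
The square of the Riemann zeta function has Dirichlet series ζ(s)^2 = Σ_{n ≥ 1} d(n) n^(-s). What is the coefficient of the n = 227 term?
d(227) = 2

ζ(s)^2 = (Σ 1/m^s)(Σ 1/k^s). The coefficient of 1/n^s in the product is the number of ordered pairs (m, k) with mk = n, which equals d(n). For n = 227, divisors are [1, 227], so d(227) = 2.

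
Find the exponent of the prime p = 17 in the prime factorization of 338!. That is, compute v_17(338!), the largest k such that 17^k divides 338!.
v_17(338!) = 20

Legendre's formula: v_p(n!) = Σ_{k ≥ 1} ⌊n / p^k⌋. For p = 17, n = 338, the terms are:
  ⌊338/17^1⌋ = ⌊338/17⌋ = 19
  ⌊338/17^2⌋ = ⌊338/289⌋ = 1
(the next term ⌊338/17^3⌋ = 0, terminating the sum). Summing: v_17(338!) = 19 + 1 = 20.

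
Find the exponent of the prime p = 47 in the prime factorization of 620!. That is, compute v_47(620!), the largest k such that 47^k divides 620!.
v_47(620!) = 13

Legendre's formula: v_p(n!) = Σ_{k ≥ 1} ⌊n / p^k⌋. For p = 47, n = 620, the terms are:
  ⌊620/47^1⌋ = ⌊620/47⌋ = 13
(the next term ⌊620/47^2⌋ = 0, terminating the sum). Summing: v_47(620!) = 13 = 13.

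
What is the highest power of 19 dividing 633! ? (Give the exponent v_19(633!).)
v_19(633!) = 34

Legendre's formula: v_p(n!) = Σ_{k ≥ 1} ⌊n / p^k⌋. For p = 19, n = 633, the terms are:
  ⌊633/19^1⌋ = ⌊633/19⌋ = 33
  ⌊633/19^2⌋ = ⌊633/361⌋ = 1
(the next term ⌊633/19^3⌋ = 0, terminating the sum). Summing: v_19(633!) = 33 + 1 = 34.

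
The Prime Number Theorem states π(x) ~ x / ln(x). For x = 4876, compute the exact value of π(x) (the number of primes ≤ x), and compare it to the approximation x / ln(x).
π(4876) = 652;  x/ln(x) ≈ 574.18;  relative error ≈ 11.94%.

Directly count primes up to 4876: π(4876) = 652. The PNT approximation gives 4876/ln(4876) ≈ 4876/8.49208 ≈ 574.18. Relative error (π(x) − x/ln(x)) / π(x) ≈ 11.94%; the approximation is known to undercount slightly (Li(x) is a better estimate).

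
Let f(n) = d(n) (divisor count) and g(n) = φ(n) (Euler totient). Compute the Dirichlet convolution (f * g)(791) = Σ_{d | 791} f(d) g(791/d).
(d * φ)(791) = 912

Divisors of 791: [1, 7, 113, 791]. For each d | 791:
  d = 1: d(1) · φ(791/1) = 1 · 672 = 672
  d = 7: d(7) · φ(791/7) = 2 · 112 = 224
  d = 113: d(113) · φ(791/113) = 2 · 6 = 12
  d = 791: d(791) · φ(791/791) = 4 · 1 = 4
Summing: (d * φ)(791) = 672 + 224 + 12 + 4 = 912.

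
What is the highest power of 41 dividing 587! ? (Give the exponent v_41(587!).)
v_41(587!) = 14

Legendre's formula: v_p(n!) = Σ_{k ≥ 1} ⌊n / p^k⌋. For p = 41, n = 587, the terms are:
  ⌊587/41^1⌋ = ⌊587/41⌋ = 14
(the next term ⌊587/41^2⌋ = 0, terminating the sum). Summing: v_41(587!) = 14 = 14.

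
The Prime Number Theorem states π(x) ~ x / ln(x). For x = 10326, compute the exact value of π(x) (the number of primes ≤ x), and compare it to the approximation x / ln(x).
π(10326) = 1266;  x/ln(x) ≈ 1117.24;  relative error ≈ 11.75%.

Directly count primes up to 10326: π(10326) = 1266. The PNT approximation gives 10326/ln(10326) ≈ 10326/9.24242 ≈ 1117.24. Relative error (π(x) − x/ln(x)) / π(x) ≈ 11.75%; the approximation is known to undercount slightly (Li(x) is a better estimate).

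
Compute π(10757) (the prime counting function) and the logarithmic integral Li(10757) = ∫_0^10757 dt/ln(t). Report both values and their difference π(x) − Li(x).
π(10757) = 1311;  Li(10757) ≈ 1328.00;  π(x) − Li(x) ≈ -17.00.

Direct count of primes ≤ 10757 gives π(10757) = 1311. Numerical evaluation of the logarithmic integral gives Li(10757) ≈ 1328.00. The difference π(x) − Li(x) ≈ -17.00 is typically negative for small/moderate x (Li(x) overestimates), though Littlewood's theorem shows this sign changes infinitely often.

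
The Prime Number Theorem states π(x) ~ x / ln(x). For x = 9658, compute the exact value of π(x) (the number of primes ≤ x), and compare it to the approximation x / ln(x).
π(9658) = 1192;  x/ln(x) ≈ 1052.58;  relative error ≈ 11.70%.

Directly count primes up to 9658: π(9658) = 1192. The PNT approximation gives 9658/ln(9658) ≈ 9658/9.17554 ≈ 1052.58. Relative error (π(x) − x/ln(x)) / π(x) ≈ 11.70%; the approximation is known to undercount slightly (Li(x) is a better estimate).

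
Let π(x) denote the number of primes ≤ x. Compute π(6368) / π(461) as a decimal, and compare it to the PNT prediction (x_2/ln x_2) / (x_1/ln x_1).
π(6368)/π(461) = 830/89 ≈ 9.3258;  PNT prediction ≈ 9.6727.

π(461) = 89 and π(6368) = 830, so π(6368)/π(461) ≈ 9.3258. The PNT-predicted ratio is (6368/ln(6368)) / (461/ln(461)) ≈ 9.6727. The two agree to within a few percent, as expected.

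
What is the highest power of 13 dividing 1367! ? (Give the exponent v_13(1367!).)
v_13(1367!) = 113

Legendre's formula: v_p(n!) = Σ_{k ≥ 1} ⌊n / p^k⌋. For p = 13, n = 1367, the terms are:
  ⌊1367/13^1⌋ = ⌊1367/13⌋ = 105
  ⌊1367/13^2⌋ = ⌊1367/169⌋ = 8
(the next term ⌊1367/13^3⌋ = 0, terminating the sum). Summing: v_13(1367!) = 105 + 8 = 113.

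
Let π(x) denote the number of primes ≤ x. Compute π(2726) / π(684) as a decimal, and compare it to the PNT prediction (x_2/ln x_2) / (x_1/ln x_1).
π(2726)/π(684) = 397/124 ≈ 3.2016;  PNT prediction ≈ 3.2888.

π(684) = 124 and π(2726) = 397, so π(2726)/π(684) ≈ 3.2016. The PNT-predicted ratio is (2726/ln(2726)) / (684/ln(684)) ≈ 3.2888. The two agree to within a few percent, as expected.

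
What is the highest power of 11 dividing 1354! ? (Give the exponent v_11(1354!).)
v_11(1354!) = 135

Legendre's formula: v_p(n!) = Σ_{k ≥ 1} ⌊n / p^k⌋. For p = 11, n = 1354, the terms are:
  ⌊1354/11^1⌋ = ⌊1354/11⌋ = 123
  ⌊1354/11^2⌋ = ⌊1354/121⌋ = 11
  ⌊1354/11^3⌋ = ⌊1354/1331⌋ = 1
(the next term ⌊1354/11^4⌋ = 0, terminating the sum). Summing: v_11(1354!) = 123 + 11 + 1 = 135.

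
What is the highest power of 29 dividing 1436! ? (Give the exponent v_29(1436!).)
v_29(1436!) = 50

Legendre's formula: v_p(n!) = Σ_{k ≥ 1} ⌊n / p^k⌋. For p = 29, n = 1436, the terms are:
  ⌊1436/29^1⌋ = ⌊1436/29⌋ = 49
  ⌊1436/29^2⌋ = ⌊1436/841⌋ = 1
(the next term ⌊1436/29^3⌋ = 0, terminating the sum). Summing: v_29(1436!) = 49 + 1 = 50.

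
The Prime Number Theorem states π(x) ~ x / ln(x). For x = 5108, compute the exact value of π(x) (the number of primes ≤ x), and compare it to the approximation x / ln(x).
π(5108) = 683;  x/ln(x) ≈ 598.23;  relative error ≈ 12.41%.

Directly count primes up to 5108: π(5108) = 683. The PNT approximation gives 5108/ln(5108) ≈ 5108/8.53856 ≈ 598.23. Relative error (π(x) − x/ln(x)) / π(x) ≈ 12.41%; the approximation is known to undercount slightly (Li(x) is a better estimate).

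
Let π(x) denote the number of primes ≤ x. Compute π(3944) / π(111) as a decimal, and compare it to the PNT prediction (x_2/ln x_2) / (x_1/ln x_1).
π(3944)/π(111) = 547/29 ≈ 18.8621;  PNT prediction ≈ 20.2099.

π(111) = 29 and π(3944) = 547, so π(3944)/π(111) ≈ 18.8621. The PNT-predicted ratio is (3944/ln(3944)) / (111/ln(111)) ≈ 20.2099. The two agree to within a few percent, as expected.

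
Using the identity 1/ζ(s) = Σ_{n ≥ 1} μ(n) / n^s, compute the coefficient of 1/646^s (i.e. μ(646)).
μ(646) = -1

Factor n = 646 = 2 · 17 · 19. μ(n) = 0 if any exponent ≥ 2 (not squarefree); otherwise μ(n) = (−1)^{ω(n)} where ω(n) is the number of distinct prime factors. Applying: μ(646) = -1.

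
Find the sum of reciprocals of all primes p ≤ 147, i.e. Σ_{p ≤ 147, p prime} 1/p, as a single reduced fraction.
Σ 1/p = 18825509850919239131453102166593625244431364344421618363/10014646650599190067509233131649940057366334653200433090

π(147) = 34, so the primes ≤ 147 are [2, 3, 5, 7, 11, 13, 17, 19, 23, 29, 31, 37, 41, 43, 47, 53, 59, 61, 67, 71, 73, 79, 83, 89, 97, 101, 103, 107, 109, 113, 127, 131, 137, 139]. Summing 1/p over these primes: 18825509850919239131453102166593625244431364344421618363/10014646650599190067509233131649940057366334653200433090 ≈ 1.8798. Mertens estimate ln ln(147) + 0.2615 ≈ 1.8690.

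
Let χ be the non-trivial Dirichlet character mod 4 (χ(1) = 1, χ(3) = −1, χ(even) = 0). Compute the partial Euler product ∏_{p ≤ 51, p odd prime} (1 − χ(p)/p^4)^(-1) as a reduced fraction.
∏ = 424022009220093808147330044599350686845258380222853/428762185161728930691534489551822091105495385374720

The odd primes p ≤ 51 are [3, 5, 7, 11, 13, 17, 19, 23, 29, 31, 37, 41, 43, 47]. For each, χ(p) = 1 if p ≡ 1 mod 4, χ(p) = −1 if p ≡ 3 mod 4. Taking (1 − χ(p)/p^4)^(-1) = p^4/(p^4 − χ(p)): (1 − (-1)/3^4)^(-1) · (1 − (1)/5^4)^(-1) · (1 − (-1)/7^4)^(-1) · (1 − (-1)/11^4)^(-1) · (1 − (1)/13^4)^(-1) · (1 − (1)/17^4)^(-1) · (1 − (-1)/19^4)^(-1) · (1 − (-1)/23^4)^(-1) · (1 − (1)/29^4)^(-1) · (1 − (-1)/31^4)^(-1) · (1 − (1)/37^4)^(-1) · (1 − (1)/41^4)^(-1) · (1 − (-1)/43^4)^(-1) · (1 − (-1)/47^4)^(-1) = 424022009220093808147330044599350686845258380222853/428762185161728930691534489551822091105495385374720.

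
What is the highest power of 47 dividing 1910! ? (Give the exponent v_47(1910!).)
v_47(1910!) = 40

Legendre's formula: v_p(n!) = Σ_{k ≥ 1} ⌊n / p^k⌋. For p = 47, n = 1910, the terms are:
  ⌊1910/47^1⌋ = ⌊1910/47⌋ = 40
(the next term ⌊1910/47^2⌋ = 0, terminating the sum). Summing: v_47(1910!) = 40 = 40.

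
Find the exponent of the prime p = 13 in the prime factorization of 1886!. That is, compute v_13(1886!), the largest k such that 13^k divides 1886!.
v_13(1886!) = 156

Legendre's formula: v_p(n!) = Σ_{k ≥ 1} ⌊n / p^k⌋. For p = 13, n = 1886, the terms are:
  ⌊1886/13^1⌋ = ⌊1886/13⌋ = 145
  ⌊1886/13^2⌋ = ⌊1886/169⌋ = 11
(the next term ⌊1886/13^3⌋ = 0, terminating the sum). Summing: v_13(1886!) = 145 + 11 = 156.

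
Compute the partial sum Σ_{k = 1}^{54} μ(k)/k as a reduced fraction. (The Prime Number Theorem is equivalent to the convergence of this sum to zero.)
Σ μ(k)/k = -214765271462202733/10863052825730014910

Values of μ(k) for 1 ≤ k ≤ 54: μ(1) = 1, μ(2) = -1, μ(3) = -1, μ(5) = -1, μ(6) = 1, μ(7) = -1, μ(10) = 1, μ(11) = -1, μ(13) = -1, μ(14) = 1, μ(15) = 1, μ(17) = -1, μ(19) = -1, μ(21) = 1, μ(22) = 1, μ(23) = -1, μ(26) = 1, μ(29) = -1, μ(30) = -1, μ(31) = -1, μ(33) = 1, μ(34) = 1, μ(35) = 1, μ(37) = -1, μ(38) = 1, μ(39) = 1, μ(41) = -1, μ(42) = -1, μ(43) = -1, μ(46) = 1, μ(47) = -1, μ(51) = 1, μ(53) = -1, with μ = 0 on non-squarefree integers. Summing μ(k)/k for k where μ(k) ≠ 0 gives -214765271462202733/10863052825730014910 ≈ -0.0198. (PNT ⟺ this sum → 0 as n → ∞.)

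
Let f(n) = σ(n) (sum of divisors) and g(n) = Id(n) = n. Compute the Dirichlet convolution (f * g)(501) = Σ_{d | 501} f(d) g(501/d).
(σ * Id)(501) = 2345

Divisors of 501: [1, 3, 167, 501]. For each d | 501:
  d = 1: σ(1) · Id(501/1) = 1 · 501 = 501
  d = 3: σ(3) · Id(501/3) = 4 · 167 = 668
  d = 167: σ(167) · Id(501/167) = 168 · 3 = 504
  d = 501: σ(501) · Id(501/501) = 672 · 1 = 672
Summing: (σ * Id)(501) = 501 + 668 + 504 + 672 = 2345.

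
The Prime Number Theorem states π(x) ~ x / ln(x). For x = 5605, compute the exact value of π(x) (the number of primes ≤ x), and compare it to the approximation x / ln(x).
π(5605) = 738;  x/ln(x) ≈ 649.37;  relative error ≈ 12.01%.

Directly count primes up to 5605: π(5605) = 738. The PNT approximation gives 5605/ln(5605) ≈ 5605/8.63141 ≈ 649.37. Relative error (π(x) − x/ln(x)) / π(x) ≈ 12.01%; the approximation is known to undercount slightly (Li(x) is a better estimate).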